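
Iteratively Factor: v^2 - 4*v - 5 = (v + 1)*(v - 5)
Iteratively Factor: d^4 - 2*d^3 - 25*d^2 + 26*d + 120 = (d + 4)*(d^3 - 6*d^2 - d + 30) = (d - 3)*(d + 4)*(d^2 - 3*d - 10) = (d - 5)*(d - 3)*(d + 4)*(d + 2)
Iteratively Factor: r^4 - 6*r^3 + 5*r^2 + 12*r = (r - 3)*(r^3 - 3*r^2 - 4*r) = r*(r - 3)*(r^2 - 3*r - 4) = r*(r - 3)*(r + 1)*(r - 4)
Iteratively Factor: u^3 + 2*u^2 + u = (u)*(u^2 + 2*u + 1) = u*(u + 1)*(u + 1)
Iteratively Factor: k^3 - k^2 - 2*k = (k + 1)*(k^2 - 2*k) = k*(k + 1)*(k - 2)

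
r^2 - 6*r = r*(r - 6)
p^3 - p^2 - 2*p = p*(p - 2)*(p + 1)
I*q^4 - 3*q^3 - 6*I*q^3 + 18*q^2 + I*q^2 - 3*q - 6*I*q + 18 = (q - 6)*(q + I)*(q + 3*I)*(I*q + 1)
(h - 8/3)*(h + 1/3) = h^2 - 7*h/3 - 8/9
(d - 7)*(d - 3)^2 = d^3 - 13*d^2 + 51*d - 63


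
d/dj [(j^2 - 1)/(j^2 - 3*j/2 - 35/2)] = 6*(-j^2 - 22*j - 1)/(4*j^4 - 12*j^3 - 131*j^2 + 210*j + 1225)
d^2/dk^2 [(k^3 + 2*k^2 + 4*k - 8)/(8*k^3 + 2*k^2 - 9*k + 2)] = 2*(112*k^6 + 984*k^5 - 2544*k^4 - 831*k^3 + 1170*k^2 + 780*k - 536)/(512*k^9 + 384*k^8 - 1632*k^7 - 472*k^6 + 2028*k^5 - 354*k^4 - 849*k^3 + 510*k^2 - 108*k + 8)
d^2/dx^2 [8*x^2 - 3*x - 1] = 16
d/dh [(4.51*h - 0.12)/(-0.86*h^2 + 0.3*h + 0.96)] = (3.8786*h^2 - 0.2064*h + 4.3656)/(0.7396*h^4 - 0.516*h^3 - 1.5612*h^2 + 0.576*h + 0.9216)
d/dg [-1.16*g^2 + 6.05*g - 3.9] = 6.05 - 2.32*g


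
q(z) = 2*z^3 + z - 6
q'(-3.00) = 55.00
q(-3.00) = -63.00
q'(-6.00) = 217.00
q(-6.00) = -444.00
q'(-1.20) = 9.64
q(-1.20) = -10.66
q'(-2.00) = 25.00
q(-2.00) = -24.00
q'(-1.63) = 16.94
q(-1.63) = -16.29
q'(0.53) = 2.69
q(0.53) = -5.17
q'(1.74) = 19.17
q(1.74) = 6.28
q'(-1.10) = 8.26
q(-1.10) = -9.76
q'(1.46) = 13.79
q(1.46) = 1.68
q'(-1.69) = 18.14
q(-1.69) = -17.34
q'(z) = 6*z^2 + 1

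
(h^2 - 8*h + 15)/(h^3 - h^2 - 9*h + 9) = (h - 5)/(h^2 + 2*h - 3)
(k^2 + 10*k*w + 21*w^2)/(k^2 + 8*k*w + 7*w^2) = (k + 3*w)/(k + w)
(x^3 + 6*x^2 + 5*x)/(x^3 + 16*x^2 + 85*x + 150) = x*(x + 1)/(x^2 + 11*x + 30)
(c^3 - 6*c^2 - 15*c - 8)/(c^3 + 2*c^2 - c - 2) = (c^2 - 7*c - 8)/(c^2 + c - 2)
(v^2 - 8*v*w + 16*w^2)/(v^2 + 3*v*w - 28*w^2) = (v - 4*w)/(v + 7*w)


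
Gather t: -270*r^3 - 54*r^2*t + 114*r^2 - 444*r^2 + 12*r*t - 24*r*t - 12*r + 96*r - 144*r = -270*r^3 - 330*r^2 - 60*r + t*(-54*r^2 - 12*r)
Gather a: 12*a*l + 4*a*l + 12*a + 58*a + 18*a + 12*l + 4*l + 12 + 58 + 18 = a*(16*l + 88) + 16*l + 88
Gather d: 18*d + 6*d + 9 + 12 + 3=24*d + 24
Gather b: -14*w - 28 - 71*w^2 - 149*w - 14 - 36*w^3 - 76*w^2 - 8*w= -36*w^3 - 147*w^2 - 171*w - 42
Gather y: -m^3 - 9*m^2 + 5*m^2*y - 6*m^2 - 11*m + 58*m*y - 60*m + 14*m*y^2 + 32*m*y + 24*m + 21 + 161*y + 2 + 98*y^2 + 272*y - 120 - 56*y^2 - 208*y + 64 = -m^3 - 15*m^2 - 47*m + y^2*(14*m + 42) + y*(5*m^2 + 90*m + 225) - 33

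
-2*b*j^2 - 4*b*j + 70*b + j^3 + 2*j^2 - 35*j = (-2*b + j)*(j - 5)*(j + 7)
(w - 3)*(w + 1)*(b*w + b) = b*w^3 - b*w^2 - 5*b*w - 3*b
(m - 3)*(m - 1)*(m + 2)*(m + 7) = m^4 + 5*m^3 - 19*m^2 - 29*m + 42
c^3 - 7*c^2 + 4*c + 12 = (c - 6)*(c - 2)*(c + 1)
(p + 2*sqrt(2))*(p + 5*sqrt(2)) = p^2 + 7*sqrt(2)*p + 20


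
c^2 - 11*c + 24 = (c - 8)*(c - 3)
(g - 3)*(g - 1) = g^2 - 4*g + 3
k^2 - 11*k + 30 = (k - 6)*(k - 5)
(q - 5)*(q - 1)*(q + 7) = q^3 + q^2 - 37*q + 35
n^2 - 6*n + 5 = (n - 5)*(n - 1)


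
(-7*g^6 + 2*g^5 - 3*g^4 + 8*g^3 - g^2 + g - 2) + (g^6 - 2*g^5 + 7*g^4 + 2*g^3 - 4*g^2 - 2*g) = -6*g^6 + 4*g^4 + 10*g^3 - 5*g^2 - g - 2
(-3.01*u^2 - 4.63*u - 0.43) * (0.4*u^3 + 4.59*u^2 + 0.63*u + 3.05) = -1.204*u^5 - 15.6679*u^4 - 23.32*u^3 - 14.0711*u^2 - 14.3924*u - 1.3115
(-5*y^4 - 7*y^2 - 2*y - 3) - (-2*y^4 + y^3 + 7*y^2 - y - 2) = -3*y^4 - y^3 - 14*y^2 - y - 1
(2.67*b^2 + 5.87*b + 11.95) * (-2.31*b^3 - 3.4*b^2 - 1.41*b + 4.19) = -6.1677*b^5 - 22.6377*b^4 - 51.3272*b^3 - 37.7194*b^2 + 7.7458*b + 50.0705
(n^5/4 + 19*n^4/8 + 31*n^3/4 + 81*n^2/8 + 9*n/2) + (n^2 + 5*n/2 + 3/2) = n^5/4 + 19*n^4/8 + 31*n^3/4 + 89*n^2/8 + 7*n + 3/2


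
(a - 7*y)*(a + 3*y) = a^2 - 4*a*y - 21*y^2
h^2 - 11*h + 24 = (h - 8)*(h - 3)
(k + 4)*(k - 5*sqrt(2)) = k^2 - 5*sqrt(2)*k + 4*k - 20*sqrt(2)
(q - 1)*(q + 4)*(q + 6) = q^3 + 9*q^2 + 14*q - 24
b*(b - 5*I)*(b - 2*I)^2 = b^4 - 9*I*b^3 - 24*b^2 + 20*I*b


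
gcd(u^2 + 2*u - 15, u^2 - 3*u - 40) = u + 5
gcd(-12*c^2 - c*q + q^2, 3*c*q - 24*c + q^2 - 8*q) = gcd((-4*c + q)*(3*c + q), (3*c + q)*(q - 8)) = 3*c + q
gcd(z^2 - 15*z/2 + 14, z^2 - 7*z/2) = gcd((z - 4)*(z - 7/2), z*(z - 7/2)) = z - 7/2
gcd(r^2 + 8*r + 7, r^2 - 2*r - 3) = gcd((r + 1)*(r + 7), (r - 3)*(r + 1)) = r + 1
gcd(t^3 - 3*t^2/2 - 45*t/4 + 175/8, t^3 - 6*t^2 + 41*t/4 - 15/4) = t - 5/2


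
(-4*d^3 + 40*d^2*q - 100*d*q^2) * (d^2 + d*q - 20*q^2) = -4*d^5 + 36*d^4*q + 20*d^3*q^2 - 900*d^2*q^3 + 2000*d*q^4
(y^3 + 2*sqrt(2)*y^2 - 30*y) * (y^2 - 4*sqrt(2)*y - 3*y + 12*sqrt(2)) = y^5 - 3*y^4 - 2*sqrt(2)*y^4 - 46*y^3 + 6*sqrt(2)*y^3 + 138*y^2 + 120*sqrt(2)*y^2 - 360*sqrt(2)*y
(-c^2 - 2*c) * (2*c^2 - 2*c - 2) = -2*c^4 - 2*c^3 + 6*c^2 + 4*c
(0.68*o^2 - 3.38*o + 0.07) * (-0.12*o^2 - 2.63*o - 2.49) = -0.0816*o^4 - 1.3828*o^3 + 7.1878*o^2 + 8.2321*o - 0.1743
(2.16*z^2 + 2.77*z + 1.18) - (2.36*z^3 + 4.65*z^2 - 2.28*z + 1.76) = -2.36*z^3 - 2.49*z^2 + 5.05*z - 0.58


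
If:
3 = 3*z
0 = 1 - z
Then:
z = 1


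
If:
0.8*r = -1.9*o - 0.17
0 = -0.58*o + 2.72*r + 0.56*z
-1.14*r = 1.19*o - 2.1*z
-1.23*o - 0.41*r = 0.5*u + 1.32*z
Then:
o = -0.09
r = -0.01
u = 0.36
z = -0.05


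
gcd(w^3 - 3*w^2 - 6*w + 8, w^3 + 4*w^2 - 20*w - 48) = w^2 - 2*w - 8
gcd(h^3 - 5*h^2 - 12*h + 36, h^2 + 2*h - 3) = h + 3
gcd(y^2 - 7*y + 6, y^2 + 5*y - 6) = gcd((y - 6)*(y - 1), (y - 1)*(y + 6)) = y - 1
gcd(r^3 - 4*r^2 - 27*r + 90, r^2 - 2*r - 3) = r - 3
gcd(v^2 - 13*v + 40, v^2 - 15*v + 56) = v - 8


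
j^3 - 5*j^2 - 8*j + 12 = (j - 6)*(j - 1)*(j + 2)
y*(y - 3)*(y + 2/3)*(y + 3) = y^4 + 2*y^3/3 - 9*y^2 - 6*y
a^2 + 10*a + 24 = (a + 4)*(a + 6)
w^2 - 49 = (w - 7)*(w + 7)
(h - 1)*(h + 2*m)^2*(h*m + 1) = h^4*m + 4*h^3*m^2 - h^3*m + h^3 + 4*h^2*m^3 - 4*h^2*m^2 + 4*h^2*m - h^2 - 4*h*m^3 + 4*h*m^2 - 4*h*m - 4*m^2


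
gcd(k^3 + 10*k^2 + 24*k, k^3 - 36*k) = k^2 + 6*k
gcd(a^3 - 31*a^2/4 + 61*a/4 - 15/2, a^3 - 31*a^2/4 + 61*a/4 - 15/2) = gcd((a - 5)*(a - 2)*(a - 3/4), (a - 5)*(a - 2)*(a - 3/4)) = a^3 - 31*a^2/4 + 61*a/4 - 15/2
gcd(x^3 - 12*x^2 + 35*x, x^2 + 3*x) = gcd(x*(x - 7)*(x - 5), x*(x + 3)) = x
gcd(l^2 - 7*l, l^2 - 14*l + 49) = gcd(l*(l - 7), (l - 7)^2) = l - 7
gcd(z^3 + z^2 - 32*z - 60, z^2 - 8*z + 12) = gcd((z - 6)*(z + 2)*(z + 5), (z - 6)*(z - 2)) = z - 6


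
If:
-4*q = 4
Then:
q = -1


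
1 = 1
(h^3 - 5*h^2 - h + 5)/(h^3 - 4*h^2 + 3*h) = (h^2 - 4*h - 5)/(h*(h - 3))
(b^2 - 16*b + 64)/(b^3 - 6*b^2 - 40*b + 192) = (b - 8)/(b^2 + 2*b - 24)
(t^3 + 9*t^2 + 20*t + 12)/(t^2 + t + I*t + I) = (t^2 + 8*t + 12)/(t + I)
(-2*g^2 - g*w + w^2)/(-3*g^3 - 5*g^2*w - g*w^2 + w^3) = (-2*g + w)/(-3*g^2 - 2*g*w + w^2)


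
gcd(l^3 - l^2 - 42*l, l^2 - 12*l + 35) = l - 7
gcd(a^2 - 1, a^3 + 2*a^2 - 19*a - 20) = a + 1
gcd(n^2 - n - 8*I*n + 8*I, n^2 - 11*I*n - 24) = n - 8*I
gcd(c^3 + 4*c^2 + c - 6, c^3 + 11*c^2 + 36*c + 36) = c^2 + 5*c + 6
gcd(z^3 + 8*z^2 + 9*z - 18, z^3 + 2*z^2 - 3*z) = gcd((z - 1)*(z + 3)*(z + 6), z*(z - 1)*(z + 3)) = z^2 + 2*z - 3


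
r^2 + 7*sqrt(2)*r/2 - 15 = (r - 3*sqrt(2)/2)*(r + 5*sqrt(2))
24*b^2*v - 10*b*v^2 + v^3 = v*(-6*b + v)*(-4*b + v)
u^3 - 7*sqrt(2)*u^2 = u^2*(u - 7*sqrt(2))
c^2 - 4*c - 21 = (c - 7)*(c + 3)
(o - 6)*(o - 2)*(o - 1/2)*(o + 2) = o^4 - 13*o^3/2 - o^2 + 26*o - 12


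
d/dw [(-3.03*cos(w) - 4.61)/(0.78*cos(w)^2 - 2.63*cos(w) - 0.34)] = (-2.3634*cos(w)^2 - 7.1916*cos(w) + 11.0941)*sin(w)/(0.6084*cos(w)^4 - 4.1028*cos(w)^3 + 6.3865*cos(w)^2 + 1.7884*cos(w) + 0.1156)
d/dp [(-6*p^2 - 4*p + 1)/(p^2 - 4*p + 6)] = 2*(14*p^2 - 37*p - 10)/(p^4 - 8*p^3 + 28*p^2 - 48*p + 36)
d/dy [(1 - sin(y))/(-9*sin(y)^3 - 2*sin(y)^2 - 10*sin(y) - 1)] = (-18*sin(y)^3 + 25*sin(y)^2 + 4*sin(y) + 11)*cos(y)/(9*sin(y)^3 + 2*sin(y)^2 + 10*sin(y) + 1)^2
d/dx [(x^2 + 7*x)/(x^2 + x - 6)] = (-x*(x + 7)*(2*x + 1) + (2*x + 7)*(x^2 + x - 6))/(x^2 + x - 6)^2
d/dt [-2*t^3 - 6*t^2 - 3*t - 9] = -6*t^2 - 12*t - 3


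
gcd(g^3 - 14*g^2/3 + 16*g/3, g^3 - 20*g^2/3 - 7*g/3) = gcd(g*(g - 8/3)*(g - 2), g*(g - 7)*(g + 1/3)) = g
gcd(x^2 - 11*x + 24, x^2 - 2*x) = 1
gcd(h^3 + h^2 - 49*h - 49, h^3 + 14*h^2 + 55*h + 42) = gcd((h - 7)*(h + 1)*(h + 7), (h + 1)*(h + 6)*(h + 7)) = h^2 + 8*h + 7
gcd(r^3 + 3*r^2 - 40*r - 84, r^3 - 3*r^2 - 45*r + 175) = r + 7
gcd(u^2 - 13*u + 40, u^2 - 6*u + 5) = u - 5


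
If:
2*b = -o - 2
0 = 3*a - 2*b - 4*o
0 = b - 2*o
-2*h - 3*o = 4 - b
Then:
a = -16/15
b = -4/5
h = -9/5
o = -2/5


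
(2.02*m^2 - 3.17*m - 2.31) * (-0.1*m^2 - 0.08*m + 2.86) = -0.202*m^4 + 0.1554*m^3 + 6.2618*m^2 - 8.8814*m - 6.6066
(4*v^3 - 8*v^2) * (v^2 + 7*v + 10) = 4*v^5 + 20*v^4 - 16*v^3 - 80*v^2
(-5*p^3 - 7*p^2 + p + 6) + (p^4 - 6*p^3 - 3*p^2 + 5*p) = p^4 - 11*p^3 - 10*p^2 + 6*p + 6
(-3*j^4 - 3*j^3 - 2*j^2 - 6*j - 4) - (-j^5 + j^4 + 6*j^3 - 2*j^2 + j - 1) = j^5 - 4*j^4 - 9*j^3 - 7*j - 3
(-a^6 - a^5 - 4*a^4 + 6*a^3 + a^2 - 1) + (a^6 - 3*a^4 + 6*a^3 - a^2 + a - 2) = -a^5 - 7*a^4 + 12*a^3 + a - 3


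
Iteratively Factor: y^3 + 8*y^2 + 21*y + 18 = (y + 3)*(y^2 + 5*y + 6) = (y + 3)^2*(y + 2)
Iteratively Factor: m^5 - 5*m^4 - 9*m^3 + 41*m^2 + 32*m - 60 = (m - 5)*(m^4 - 9*m^2 - 4*m + 12) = (m - 5)*(m + 2)*(m^3 - 2*m^2 - 5*m + 6) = (m - 5)*(m - 1)*(m + 2)*(m^2 - m - 6) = (m - 5)*(m - 1)*(m + 2)^2*(m - 3)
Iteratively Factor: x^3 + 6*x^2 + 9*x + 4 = (x + 1)*(x^2 + 5*x + 4) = (x + 1)^2*(x + 4)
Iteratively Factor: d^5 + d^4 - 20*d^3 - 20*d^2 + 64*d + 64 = (d - 2)*(d^4 + 3*d^3 - 14*d^2 - 48*d - 32) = (d - 2)*(d + 2)*(d^3 + d^2 - 16*d - 16) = (d - 4)*(d - 2)*(d + 2)*(d^2 + 5*d + 4) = (d - 4)*(d - 2)*(d + 2)*(d + 4)*(d + 1)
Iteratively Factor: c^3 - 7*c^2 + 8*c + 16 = (c + 1)*(c^2 - 8*c + 16) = (c - 4)*(c + 1)*(c - 4)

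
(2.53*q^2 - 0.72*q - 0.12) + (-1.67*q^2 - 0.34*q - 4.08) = 0.86*q^2 - 1.06*q - 4.2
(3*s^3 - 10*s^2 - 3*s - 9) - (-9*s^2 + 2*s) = 3*s^3 - s^2 - 5*s - 9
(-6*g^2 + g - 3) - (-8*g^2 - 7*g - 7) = 2*g^2 + 8*g + 4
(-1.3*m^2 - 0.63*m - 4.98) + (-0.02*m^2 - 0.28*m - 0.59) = -1.32*m^2 - 0.91*m - 5.57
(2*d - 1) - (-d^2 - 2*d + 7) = d^2 + 4*d - 8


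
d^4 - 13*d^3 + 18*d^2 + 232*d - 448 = (d - 8)*(d - 7)*(d - 2)*(d + 4)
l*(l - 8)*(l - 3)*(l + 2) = l^4 - 9*l^3 + 2*l^2 + 48*l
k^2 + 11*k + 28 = (k + 4)*(k + 7)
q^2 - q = q*(q - 1)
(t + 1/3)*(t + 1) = t^2 + 4*t/3 + 1/3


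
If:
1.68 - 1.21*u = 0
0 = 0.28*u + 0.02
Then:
No Solution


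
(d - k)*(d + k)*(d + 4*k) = d^3 + 4*d^2*k - d*k^2 - 4*k^3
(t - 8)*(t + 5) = t^2 - 3*t - 40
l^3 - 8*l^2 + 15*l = l*(l - 5)*(l - 3)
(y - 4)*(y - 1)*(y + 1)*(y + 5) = y^4 + y^3 - 21*y^2 - y + 20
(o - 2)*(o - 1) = o^2 - 3*o + 2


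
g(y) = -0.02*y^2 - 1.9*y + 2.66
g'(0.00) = -1.90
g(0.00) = 2.66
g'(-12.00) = -1.42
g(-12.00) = 22.58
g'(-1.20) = -1.85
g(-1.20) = 4.91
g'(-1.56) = -1.84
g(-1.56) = 5.58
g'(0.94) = -1.94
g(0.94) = 0.86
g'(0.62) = -1.92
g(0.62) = 1.47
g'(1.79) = -1.97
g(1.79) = -0.81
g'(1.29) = -1.95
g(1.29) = 0.18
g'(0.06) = -1.90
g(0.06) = 2.55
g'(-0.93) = -1.86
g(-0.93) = 4.41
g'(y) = -0.04*y - 1.9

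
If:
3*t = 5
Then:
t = 5/3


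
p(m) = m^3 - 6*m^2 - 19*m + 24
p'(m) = 3*m^2 - 12*m - 19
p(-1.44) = 35.93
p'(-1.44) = 4.50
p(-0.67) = 33.74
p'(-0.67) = -9.61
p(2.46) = -44.16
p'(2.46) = -30.37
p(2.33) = -40.19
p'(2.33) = -30.67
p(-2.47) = 19.26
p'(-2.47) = 28.94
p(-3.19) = -8.91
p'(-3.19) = 49.81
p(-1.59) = 35.02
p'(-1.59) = 7.66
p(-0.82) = 34.99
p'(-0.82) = -7.14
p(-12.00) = -2340.00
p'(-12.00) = 557.00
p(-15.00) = -4416.00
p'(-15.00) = 836.00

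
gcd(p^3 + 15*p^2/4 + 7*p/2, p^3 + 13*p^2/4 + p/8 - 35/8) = p + 7/4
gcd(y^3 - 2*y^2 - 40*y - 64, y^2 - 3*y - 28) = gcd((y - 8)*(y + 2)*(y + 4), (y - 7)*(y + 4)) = y + 4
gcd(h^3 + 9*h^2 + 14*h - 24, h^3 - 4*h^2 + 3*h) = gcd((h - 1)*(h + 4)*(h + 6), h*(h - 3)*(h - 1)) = h - 1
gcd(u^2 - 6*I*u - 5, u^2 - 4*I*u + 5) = u - 5*I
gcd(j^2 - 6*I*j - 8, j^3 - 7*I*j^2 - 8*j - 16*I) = j - 4*I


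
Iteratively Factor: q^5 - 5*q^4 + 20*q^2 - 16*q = (q - 1)*(q^4 - 4*q^3 - 4*q^2 + 16*q) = (q - 2)*(q - 1)*(q^3 - 2*q^2 - 8*q) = (q - 2)*(q - 1)*(q + 2)*(q^2 - 4*q) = (q - 4)*(q - 2)*(q - 1)*(q + 2)*(q)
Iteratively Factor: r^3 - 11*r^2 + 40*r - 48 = (r - 3)*(r^2 - 8*r + 16) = (r - 4)*(r - 3)*(r - 4)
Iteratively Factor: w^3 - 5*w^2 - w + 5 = (w - 1)*(w^2 - 4*w - 5) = (w - 5)*(w - 1)*(w + 1)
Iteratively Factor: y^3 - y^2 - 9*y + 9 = (y - 1)*(y^2 - 9) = (y - 3)*(y - 1)*(y + 3)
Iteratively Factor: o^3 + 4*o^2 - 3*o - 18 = (o + 3)*(o^2 + o - 6) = (o + 3)^2*(o - 2)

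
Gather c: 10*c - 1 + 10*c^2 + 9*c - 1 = 10*c^2 + 19*c - 2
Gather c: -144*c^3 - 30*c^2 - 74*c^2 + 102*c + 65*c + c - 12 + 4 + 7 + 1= -144*c^3 - 104*c^2 + 168*c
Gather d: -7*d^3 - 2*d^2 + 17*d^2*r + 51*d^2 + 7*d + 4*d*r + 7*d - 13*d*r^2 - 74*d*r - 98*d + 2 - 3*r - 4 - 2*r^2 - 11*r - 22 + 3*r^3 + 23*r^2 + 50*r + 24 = -7*d^3 + d^2*(17*r + 49) + d*(-13*r^2 - 70*r - 84) + 3*r^3 + 21*r^2 + 36*r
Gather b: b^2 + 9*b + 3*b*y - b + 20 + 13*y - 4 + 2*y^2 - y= b^2 + b*(3*y + 8) + 2*y^2 + 12*y + 16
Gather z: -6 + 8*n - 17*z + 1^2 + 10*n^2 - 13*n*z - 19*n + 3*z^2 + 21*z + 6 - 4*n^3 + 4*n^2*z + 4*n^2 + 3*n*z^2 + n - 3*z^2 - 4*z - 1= -4*n^3 + 14*n^2 + 3*n*z^2 - 10*n + z*(4*n^2 - 13*n)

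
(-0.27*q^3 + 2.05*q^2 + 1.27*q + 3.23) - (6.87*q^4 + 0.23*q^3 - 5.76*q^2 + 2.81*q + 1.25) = -6.87*q^4 - 0.5*q^3 + 7.81*q^2 - 1.54*q + 1.98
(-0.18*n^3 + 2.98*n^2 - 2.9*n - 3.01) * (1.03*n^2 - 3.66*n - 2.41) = -0.1854*n^5 + 3.7282*n^4 - 13.46*n^3 + 0.331900000000001*n^2 + 18.0056*n + 7.2541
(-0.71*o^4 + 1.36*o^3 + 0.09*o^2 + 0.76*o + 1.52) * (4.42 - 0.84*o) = 0.5964*o^5 - 4.2806*o^4 + 5.9356*o^3 - 0.2406*o^2 + 2.0824*o + 6.7184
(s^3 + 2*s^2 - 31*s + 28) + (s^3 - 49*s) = 2*s^3 + 2*s^2 - 80*s + 28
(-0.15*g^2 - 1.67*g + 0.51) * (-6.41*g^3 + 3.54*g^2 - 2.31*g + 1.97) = 0.9615*g^5 + 10.1737*g^4 - 8.8344*g^3 + 5.3676*g^2 - 4.468*g + 1.0047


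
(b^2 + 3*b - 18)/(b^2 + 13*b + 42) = (b - 3)/(b + 7)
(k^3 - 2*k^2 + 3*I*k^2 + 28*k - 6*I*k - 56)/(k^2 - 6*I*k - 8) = (k^2 + k*(-2 + 7*I) - 14*I)/(k - 2*I)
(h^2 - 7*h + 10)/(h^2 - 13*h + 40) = (h - 2)/(h - 8)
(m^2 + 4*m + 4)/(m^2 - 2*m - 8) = (m + 2)/(m - 4)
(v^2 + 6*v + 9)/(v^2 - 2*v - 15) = (v + 3)/(v - 5)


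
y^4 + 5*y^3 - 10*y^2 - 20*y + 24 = (y - 2)*(y - 1)*(y + 2)*(y + 6)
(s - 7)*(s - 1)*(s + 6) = s^3 - 2*s^2 - 41*s + 42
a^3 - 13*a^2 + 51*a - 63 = (a - 7)*(a - 3)^2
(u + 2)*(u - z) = u^2 - u*z + 2*u - 2*z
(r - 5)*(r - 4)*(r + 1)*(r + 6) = r^4 - 2*r^3 - 37*r^2 + 86*r + 120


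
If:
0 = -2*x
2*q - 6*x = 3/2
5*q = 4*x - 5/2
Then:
No Solution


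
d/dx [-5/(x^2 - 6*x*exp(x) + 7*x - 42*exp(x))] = 5*(-6*x*exp(x) + 2*x - 48*exp(x) + 7)/(x^2 - 6*x*exp(x) + 7*x - 42*exp(x))^2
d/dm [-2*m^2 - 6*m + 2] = -4*m - 6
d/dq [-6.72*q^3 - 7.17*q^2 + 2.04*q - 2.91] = -20.16*q^2 - 14.34*q + 2.04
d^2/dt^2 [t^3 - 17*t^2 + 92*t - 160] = 6*t - 34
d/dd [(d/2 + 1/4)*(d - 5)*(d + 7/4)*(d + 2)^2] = 5*d^4/2 + 5*d^3/2 - 417*d^2/16 - 455*d/8 - 59/2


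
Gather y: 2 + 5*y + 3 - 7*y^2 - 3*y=-7*y^2 + 2*y + 5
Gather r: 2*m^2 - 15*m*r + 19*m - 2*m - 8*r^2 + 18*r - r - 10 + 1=2*m^2 + 17*m - 8*r^2 + r*(17 - 15*m) - 9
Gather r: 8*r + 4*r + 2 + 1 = 12*r + 3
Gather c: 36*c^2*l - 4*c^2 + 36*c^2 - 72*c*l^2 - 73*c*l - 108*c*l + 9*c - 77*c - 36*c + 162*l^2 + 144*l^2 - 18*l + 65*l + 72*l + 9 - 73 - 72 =c^2*(36*l + 32) + c*(-72*l^2 - 181*l - 104) + 306*l^2 + 119*l - 136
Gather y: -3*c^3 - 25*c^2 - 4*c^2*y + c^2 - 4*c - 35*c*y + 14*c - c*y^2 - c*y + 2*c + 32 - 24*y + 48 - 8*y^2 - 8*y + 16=-3*c^3 - 24*c^2 + 12*c + y^2*(-c - 8) + y*(-4*c^2 - 36*c - 32) + 96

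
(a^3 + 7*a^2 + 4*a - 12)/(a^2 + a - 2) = a + 6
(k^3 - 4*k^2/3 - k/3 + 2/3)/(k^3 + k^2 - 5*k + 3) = (k + 2/3)/(k + 3)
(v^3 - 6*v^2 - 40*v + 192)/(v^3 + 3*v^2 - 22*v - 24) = (v - 8)/(v + 1)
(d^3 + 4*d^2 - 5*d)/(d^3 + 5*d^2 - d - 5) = d/(d + 1)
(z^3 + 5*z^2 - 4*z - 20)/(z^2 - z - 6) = (z^2 + 3*z - 10)/(z - 3)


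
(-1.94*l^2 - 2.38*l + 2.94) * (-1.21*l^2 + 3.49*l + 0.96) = 2.3474*l^4 - 3.8908*l^3 - 13.726*l^2 + 7.9758*l + 2.8224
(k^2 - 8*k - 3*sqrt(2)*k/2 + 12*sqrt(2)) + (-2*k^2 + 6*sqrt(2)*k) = -k^2 - 8*k + 9*sqrt(2)*k/2 + 12*sqrt(2)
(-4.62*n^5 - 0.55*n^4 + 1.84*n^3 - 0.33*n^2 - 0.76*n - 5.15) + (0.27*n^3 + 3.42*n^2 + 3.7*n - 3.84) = -4.62*n^5 - 0.55*n^4 + 2.11*n^3 + 3.09*n^2 + 2.94*n - 8.99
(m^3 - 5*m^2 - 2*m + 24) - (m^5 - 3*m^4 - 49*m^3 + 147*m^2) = -m^5 + 3*m^4 + 50*m^3 - 152*m^2 - 2*m + 24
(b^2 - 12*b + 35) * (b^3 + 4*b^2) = b^5 - 8*b^4 - 13*b^3 + 140*b^2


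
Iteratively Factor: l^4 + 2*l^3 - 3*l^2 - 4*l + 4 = (l + 2)*(l^3 - 3*l + 2) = (l + 2)^2*(l^2 - 2*l + 1) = (l - 1)*(l + 2)^2*(l - 1)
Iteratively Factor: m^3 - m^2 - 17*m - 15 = (m + 3)*(m^2 - 4*m - 5) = (m + 1)*(m + 3)*(m - 5)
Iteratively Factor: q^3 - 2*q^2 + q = (q - 1)*(q^2 - q) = q*(q - 1)*(q - 1)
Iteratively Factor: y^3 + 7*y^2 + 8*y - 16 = (y - 1)*(y^2 + 8*y + 16) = (y - 1)*(y + 4)*(y + 4)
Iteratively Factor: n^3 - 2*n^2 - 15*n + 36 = (n - 3)*(n^2 + n - 12) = (n - 3)^2*(n + 4)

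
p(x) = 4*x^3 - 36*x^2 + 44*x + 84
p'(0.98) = -15.04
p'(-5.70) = 844.28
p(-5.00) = -1536.00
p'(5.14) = -9.04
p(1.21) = 91.62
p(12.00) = 2340.00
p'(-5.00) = 704.00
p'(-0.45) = 78.83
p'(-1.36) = 164.12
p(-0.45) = 56.55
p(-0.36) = 63.31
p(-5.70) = -2077.21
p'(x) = 12*x^2 - 72*x + 44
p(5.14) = -97.76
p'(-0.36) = 71.48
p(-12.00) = -12540.00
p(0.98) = 96.31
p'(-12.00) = 2636.00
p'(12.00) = 908.00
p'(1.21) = -25.55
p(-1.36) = -52.49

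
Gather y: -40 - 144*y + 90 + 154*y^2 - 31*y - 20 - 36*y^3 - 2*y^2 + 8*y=-36*y^3 + 152*y^2 - 167*y + 30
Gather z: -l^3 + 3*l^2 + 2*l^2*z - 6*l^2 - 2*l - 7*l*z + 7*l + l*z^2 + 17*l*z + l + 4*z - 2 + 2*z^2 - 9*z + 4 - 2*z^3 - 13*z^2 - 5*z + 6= -l^3 - 3*l^2 + 6*l - 2*z^3 + z^2*(l - 11) + z*(2*l^2 + 10*l - 10) + 8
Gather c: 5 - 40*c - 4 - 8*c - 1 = -48*c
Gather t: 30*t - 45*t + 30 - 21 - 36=-15*t - 27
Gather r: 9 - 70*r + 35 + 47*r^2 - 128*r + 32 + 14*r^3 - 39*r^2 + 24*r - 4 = 14*r^3 + 8*r^2 - 174*r + 72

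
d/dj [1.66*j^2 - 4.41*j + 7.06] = 3.32*j - 4.41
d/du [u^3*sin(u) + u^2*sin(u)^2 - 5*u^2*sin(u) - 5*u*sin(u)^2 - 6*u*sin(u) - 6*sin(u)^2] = u^3*cos(u) + 3*u^2*sin(u) + u^2*sin(2*u) - 5*u^2*cos(u) + 2*u*sin(u)^2 - 10*u*sin(u) - 5*u*sin(2*u) - 6*u*cos(u) - 5*sin(u)^2 - 6*sin(u) - 6*sin(2*u)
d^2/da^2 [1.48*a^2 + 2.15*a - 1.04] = 2.96000000000000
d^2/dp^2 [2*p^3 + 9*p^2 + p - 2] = 12*p + 18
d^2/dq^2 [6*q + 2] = 0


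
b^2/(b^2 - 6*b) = b/(b - 6)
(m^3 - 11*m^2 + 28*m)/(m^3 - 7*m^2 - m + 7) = m*(m - 4)/(m^2 - 1)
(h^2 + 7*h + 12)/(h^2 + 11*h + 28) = (h + 3)/(h + 7)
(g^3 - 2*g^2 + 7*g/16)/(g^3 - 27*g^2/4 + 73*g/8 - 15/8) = g*(4*g - 7)/(2*(2*g^2 - 13*g + 15))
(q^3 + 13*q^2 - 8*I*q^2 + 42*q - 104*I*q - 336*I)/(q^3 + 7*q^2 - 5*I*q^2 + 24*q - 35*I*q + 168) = (q + 6)/(q + 3*I)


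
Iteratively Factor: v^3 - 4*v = (v - 2)*(v^2 + 2*v) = (v - 2)*(v + 2)*(v)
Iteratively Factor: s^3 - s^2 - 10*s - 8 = (s + 2)*(s^2 - 3*s - 4) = (s - 4)*(s + 2)*(s + 1)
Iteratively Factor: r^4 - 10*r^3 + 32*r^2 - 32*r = (r - 4)*(r^3 - 6*r^2 + 8*r) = (r - 4)*(r - 2)*(r^2 - 4*r) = (r - 4)^2*(r - 2)*(r)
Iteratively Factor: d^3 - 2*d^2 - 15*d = (d)*(d^2 - 2*d - 15) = d*(d + 3)*(d - 5)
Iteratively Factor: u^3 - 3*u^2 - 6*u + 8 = (u - 1)*(u^2 - 2*u - 8) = (u - 1)*(u + 2)*(u - 4)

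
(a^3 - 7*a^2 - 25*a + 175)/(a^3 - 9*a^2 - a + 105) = (a + 5)/(a + 3)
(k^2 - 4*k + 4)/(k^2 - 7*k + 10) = (k - 2)/(k - 5)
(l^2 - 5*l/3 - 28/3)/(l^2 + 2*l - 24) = (l + 7/3)/(l + 6)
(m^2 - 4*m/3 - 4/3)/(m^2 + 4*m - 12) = (m + 2/3)/(m + 6)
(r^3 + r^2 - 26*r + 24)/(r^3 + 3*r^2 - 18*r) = (r^2 - 5*r + 4)/(r*(r - 3))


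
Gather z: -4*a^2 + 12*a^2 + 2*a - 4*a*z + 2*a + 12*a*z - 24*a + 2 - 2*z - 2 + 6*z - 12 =8*a^2 - 20*a + z*(8*a + 4) - 12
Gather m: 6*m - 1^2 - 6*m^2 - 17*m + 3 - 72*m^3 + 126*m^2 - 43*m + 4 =-72*m^3 + 120*m^2 - 54*m + 6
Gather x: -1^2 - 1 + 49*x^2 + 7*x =49*x^2 + 7*x - 2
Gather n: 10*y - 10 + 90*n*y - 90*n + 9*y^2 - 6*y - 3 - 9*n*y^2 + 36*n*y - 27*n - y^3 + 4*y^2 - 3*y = n*(-9*y^2 + 126*y - 117) - y^3 + 13*y^2 + y - 13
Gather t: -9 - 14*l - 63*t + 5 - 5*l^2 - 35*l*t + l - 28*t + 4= -5*l^2 - 13*l + t*(-35*l - 91)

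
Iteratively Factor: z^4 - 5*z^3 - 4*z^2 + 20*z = (z + 2)*(z^3 - 7*z^2 + 10*z) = (z - 2)*(z + 2)*(z^2 - 5*z) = z*(z - 2)*(z + 2)*(z - 5)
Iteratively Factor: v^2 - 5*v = (v)*(v - 5)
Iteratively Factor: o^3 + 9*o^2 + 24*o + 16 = (o + 4)*(o^2 + 5*o + 4) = (o + 1)*(o + 4)*(o + 4)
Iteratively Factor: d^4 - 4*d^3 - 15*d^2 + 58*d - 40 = (d - 1)*(d^3 - 3*d^2 - 18*d + 40) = (d - 5)*(d - 1)*(d^2 + 2*d - 8) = (d - 5)*(d - 1)*(d + 4)*(d - 2)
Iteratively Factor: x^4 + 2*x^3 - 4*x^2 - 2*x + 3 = (x + 1)*(x^3 + x^2 - 5*x + 3) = (x - 1)*(x + 1)*(x^2 + 2*x - 3) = (x - 1)*(x + 1)*(x + 3)*(x - 1)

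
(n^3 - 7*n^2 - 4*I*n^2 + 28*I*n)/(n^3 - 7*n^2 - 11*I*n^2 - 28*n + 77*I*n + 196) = n/(n - 7*I)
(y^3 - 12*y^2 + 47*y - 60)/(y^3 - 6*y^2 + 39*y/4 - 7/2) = 4*(y^3 - 12*y^2 + 47*y - 60)/(4*y^3 - 24*y^2 + 39*y - 14)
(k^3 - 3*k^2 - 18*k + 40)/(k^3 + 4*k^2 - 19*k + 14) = (k^2 - k - 20)/(k^2 + 6*k - 7)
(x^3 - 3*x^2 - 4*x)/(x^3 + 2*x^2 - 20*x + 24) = x*(x^2 - 3*x - 4)/(x^3 + 2*x^2 - 20*x + 24)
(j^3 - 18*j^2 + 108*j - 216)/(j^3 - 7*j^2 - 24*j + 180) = (j - 6)/(j + 5)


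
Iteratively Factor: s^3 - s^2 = (s)*(s^2 - s) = s^2*(s - 1)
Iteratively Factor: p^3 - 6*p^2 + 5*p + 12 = (p + 1)*(p^2 - 7*p + 12) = (p - 4)*(p + 1)*(p - 3)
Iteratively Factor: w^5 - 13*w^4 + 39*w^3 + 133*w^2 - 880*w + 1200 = (w - 5)*(w^4 - 8*w^3 - w^2 + 128*w - 240) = (w - 5)*(w + 4)*(w^3 - 12*w^2 + 47*w - 60) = (w - 5)*(w - 4)*(w + 4)*(w^2 - 8*w + 15) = (w - 5)*(w - 4)*(w - 3)*(w + 4)*(w - 5)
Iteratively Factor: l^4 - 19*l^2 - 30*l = (l + 2)*(l^3 - 2*l^2 - 15*l) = (l - 5)*(l + 2)*(l^2 + 3*l) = l*(l - 5)*(l + 2)*(l + 3)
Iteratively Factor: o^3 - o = (o + 1)*(o^2 - o) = (o - 1)*(o + 1)*(o)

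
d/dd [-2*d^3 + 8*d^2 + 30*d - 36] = -6*d^2 + 16*d + 30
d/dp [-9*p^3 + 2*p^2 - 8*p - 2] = -27*p^2 + 4*p - 8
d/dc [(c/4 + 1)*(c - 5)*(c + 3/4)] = 3*c^2/4 - c/8 - 83/16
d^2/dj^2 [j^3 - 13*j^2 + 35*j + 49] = 6*j - 26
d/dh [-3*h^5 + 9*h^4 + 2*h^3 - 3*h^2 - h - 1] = -15*h^4 + 36*h^3 + 6*h^2 - 6*h - 1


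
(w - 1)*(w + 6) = w^2 + 5*w - 6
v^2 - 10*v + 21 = (v - 7)*(v - 3)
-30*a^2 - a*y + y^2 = (-6*a + y)*(5*a + y)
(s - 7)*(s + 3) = s^2 - 4*s - 21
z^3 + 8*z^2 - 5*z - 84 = (z - 3)*(z + 4)*(z + 7)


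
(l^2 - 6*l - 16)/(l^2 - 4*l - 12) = (l - 8)/(l - 6)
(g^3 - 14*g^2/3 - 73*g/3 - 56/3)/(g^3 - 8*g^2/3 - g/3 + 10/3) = (3*g^2 - 17*g - 56)/(3*g^2 - 11*g + 10)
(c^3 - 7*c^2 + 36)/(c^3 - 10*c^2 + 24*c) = (c^2 - c - 6)/(c*(c - 4))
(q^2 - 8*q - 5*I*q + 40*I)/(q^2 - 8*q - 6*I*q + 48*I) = (q - 5*I)/(q - 6*I)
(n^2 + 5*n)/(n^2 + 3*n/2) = 2*(n + 5)/(2*n + 3)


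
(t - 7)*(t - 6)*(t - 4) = t^3 - 17*t^2 + 94*t - 168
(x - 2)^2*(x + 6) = x^3 + 2*x^2 - 20*x + 24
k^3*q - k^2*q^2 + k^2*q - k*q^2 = k*(k - q)*(k*q + q)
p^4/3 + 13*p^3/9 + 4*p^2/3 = p^2*(p/3 + 1)*(p + 4/3)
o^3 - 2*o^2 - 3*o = o*(o - 3)*(o + 1)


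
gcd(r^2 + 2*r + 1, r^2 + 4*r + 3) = r + 1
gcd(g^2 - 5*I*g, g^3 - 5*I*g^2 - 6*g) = g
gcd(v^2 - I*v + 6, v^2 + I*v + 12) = v - 3*I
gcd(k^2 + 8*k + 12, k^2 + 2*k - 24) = k + 6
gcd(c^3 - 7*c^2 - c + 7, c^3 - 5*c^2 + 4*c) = c - 1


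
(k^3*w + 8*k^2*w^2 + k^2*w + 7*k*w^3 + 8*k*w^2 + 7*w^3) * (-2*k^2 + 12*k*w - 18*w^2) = -2*k^5*w - 4*k^4*w^2 - 2*k^4*w + 64*k^3*w^3 - 4*k^3*w^2 - 60*k^2*w^4 + 64*k^2*w^3 - 126*k*w^5 - 60*k*w^4 - 126*w^5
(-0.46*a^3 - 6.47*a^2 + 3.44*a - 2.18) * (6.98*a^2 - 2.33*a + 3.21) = -3.2108*a^5 - 44.0888*a^4 + 37.6097*a^3 - 44.0003*a^2 + 16.1218*a - 6.9978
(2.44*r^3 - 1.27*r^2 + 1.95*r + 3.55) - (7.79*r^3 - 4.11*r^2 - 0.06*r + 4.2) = -5.35*r^3 + 2.84*r^2 + 2.01*r - 0.65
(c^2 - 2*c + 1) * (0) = 0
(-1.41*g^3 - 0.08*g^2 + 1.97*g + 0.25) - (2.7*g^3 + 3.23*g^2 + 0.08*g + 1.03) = -4.11*g^3 - 3.31*g^2 + 1.89*g - 0.78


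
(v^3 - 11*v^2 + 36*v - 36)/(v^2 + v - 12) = (v^2 - 8*v + 12)/(v + 4)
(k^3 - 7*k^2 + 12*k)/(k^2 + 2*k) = (k^2 - 7*k + 12)/(k + 2)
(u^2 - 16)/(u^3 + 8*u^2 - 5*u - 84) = (u - 4)/(u^2 + 4*u - 21)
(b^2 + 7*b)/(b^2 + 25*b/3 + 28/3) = 3*b/(3*b + 4)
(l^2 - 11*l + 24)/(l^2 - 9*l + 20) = (l^2 - 11*l + 24)/(l^2 - 9*l + 20)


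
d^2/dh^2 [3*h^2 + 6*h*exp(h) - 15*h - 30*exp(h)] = 6*h*exp(h) - 18*exp(h) + 6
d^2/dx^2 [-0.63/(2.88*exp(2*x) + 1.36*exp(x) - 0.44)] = (-0.63*(5.76*exp(x) + 1.36)*(11.52*exp(x) + 2.72)*exp(x) + (7.2576*exp(x) + 0.8568)*(2.88*exp(2*x) + 1.36*exp(x) - 0.44))*exp(x)/(2.88*exp(2*x) + 1.36*exp(x) - 0.44)^3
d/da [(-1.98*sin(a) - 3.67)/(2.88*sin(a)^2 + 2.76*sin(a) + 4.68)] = (5.7024*sin(a)^2 + 21.1392*sin(a) + 0.8628)*cos(a)/(8.2944*sin(a)^4 + 15.8976*sin(a)^3 + 34.5744*sin(a)^2 + 25.8336*sin(a) + 21.9024)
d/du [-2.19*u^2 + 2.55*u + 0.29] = 2.55 - 4.38*u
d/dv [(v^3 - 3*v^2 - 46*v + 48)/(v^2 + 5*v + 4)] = (v^4 + 10*v^3 + 43*v^2 - 120*v - 424)/(v^4 + 10*v^3 + 33*v^2 + 40*v + 16)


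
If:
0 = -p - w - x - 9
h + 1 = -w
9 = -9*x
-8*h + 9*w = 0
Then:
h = -9/17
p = -128/17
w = -8/17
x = -1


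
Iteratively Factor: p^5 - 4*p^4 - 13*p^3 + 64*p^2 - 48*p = (p + 4)*(p^4 - 8*p^3 + 19*p^2 - 12*p) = (p - 3)*(p + 4)*(p^3 - 5*p^2 + 4*p) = (p - 3)*(p - 1)*(p + 4)*(p^2 - 4*p) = p*(p - 3)*(p - 1)*(p + 4)*(p - 4)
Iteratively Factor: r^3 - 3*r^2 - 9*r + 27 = (r - 3)*(r^2 - 9) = (r - 3)*(r + 3)*(r - 3)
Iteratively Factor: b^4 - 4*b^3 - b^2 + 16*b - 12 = (b - 2)*(b^3 - 2*b^2 - 5*b + 6) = (b - 3)*(b - 2)*(b^2 + b - 2) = (b - 3)*(b - 2)*(b - 1)*(b + 2)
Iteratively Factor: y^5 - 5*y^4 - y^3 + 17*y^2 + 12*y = (y - 3)*(y^4 - 2*y^3 - 7*y^2 - 4*y) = (y - 4)*(y - 3)*(y^3 + 2*y^2 + y) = y*(y - 4)*(y - 3)*(y^2 + 2*y + 1) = y*(y - 4)*(y - 3)*(y + 1)*(y + 1)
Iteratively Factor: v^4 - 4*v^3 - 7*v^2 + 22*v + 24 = (v - 4)*(v^3 - 7*v - 6) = (v - 4)*(v + 2)*(v^2 - 2*v - 3) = (v - 4)*(v + 1)*(v + 2)*(v - 3)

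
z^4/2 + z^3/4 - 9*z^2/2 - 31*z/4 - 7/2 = (z/2 + 1)*(z - 7/2)*(z + 1)^2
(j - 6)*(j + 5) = j^2 - j - 30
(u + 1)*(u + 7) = u^2 + 8*u + 7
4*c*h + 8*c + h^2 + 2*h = (4*c + h)*(h + 2)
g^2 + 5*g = g*(g + 5)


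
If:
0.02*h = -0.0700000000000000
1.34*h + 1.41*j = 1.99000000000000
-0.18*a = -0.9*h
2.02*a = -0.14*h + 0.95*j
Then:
No Solution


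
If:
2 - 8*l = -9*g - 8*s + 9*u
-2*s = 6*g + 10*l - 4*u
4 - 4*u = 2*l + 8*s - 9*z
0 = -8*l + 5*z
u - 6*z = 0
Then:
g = 890/4083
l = 90/1361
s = 388/1361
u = 864/1361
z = 144/1361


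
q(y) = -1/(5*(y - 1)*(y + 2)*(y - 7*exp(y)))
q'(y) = -(7*exp(y) - 1)/(5*(y - 1)*(y + 2)*(y - 7*exp(y))^2) + 1/(5*(y - 1)*(y + 2)^2*(y - 7*exp(y))) + 1/(5*(y - 1)^2*(y + 2)*(y - 7*exp(y)))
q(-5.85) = 0.00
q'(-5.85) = 0.00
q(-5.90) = 0.00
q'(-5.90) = 0.00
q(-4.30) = 0.00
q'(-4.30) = 0.00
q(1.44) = 0.00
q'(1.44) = -0.02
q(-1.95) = -0.46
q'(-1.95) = 9.05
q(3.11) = 0.00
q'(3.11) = -0.00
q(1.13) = 0.02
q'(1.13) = -0.22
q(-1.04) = -0.03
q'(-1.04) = 0.03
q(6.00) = 0.00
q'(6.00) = 0.00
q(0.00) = -0.01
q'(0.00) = 0.01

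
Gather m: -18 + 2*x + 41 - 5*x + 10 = 33 - 3*x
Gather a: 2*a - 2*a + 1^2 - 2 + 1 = 0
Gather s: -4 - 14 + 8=-10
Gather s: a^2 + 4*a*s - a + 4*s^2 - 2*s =a^2 - a + 4*s^2 + s*(4*a - 2)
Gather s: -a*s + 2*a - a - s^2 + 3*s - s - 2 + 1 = a - s^2 + s*(2 - a) - 1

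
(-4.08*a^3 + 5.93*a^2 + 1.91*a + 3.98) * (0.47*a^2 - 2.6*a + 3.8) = -1.9176*a^5 + 13.3951*a^4 - 30.0243*a^3 + 19.4386*a^2 - 3.09*a + 15.124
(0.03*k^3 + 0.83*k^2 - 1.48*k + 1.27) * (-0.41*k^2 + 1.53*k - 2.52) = -0.0123*k^5 - 0.2944*k^4 + 1.8011*k^3 - 4.8767*k^2 + 5.6727*k - 3.2004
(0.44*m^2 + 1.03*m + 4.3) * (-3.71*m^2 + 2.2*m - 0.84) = -1.6324*m^4 - 2.8533*m^3 - 14.0566*m^2 + 8.5948*m - 3.612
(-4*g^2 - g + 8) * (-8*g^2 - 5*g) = 32*g^4 + 28*g^3 - 59*g^2 - 40*g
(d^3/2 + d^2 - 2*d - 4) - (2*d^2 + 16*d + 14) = d^3/2 - d^2 - 18*d - 18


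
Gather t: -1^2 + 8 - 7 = 0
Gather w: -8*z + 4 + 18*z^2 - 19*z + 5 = 18*z^2 - 27*z + 9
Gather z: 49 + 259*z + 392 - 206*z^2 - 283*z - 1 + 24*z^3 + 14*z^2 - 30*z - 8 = 24*z^3 - 192*z^2 - 54*z + 432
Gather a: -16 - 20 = -36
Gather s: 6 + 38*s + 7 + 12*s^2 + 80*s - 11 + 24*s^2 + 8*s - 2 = 36*s^2 + 126*s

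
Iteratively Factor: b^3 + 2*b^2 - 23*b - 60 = (b + 4)*(b^2 - 2*b - 15) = (b - 5)*(b + 4)*(b + 3)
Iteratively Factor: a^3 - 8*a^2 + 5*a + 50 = (a + 2)*(a^2 - 10*a + 25) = (a - 5)*(a + 2)*(a - 5)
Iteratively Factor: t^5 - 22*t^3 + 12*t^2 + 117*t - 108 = (t - 3)*(t^4 + 3*t^3 - 13*t^2 - 27*t + 36) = (t - 3)^2*(t^3 + 6*t^2 + 5*t - 12) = (t - 3)^2*(t + 4)*(t^2 + 2*t - 3) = (t - 3)^2*(t - 1)*(t + 4)*(t + 3)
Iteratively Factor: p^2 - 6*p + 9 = (p - 3)*(p - 3)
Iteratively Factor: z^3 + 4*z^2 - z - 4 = (z + 1)*(z^2 + 3*z - 4) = (z + 1)*(z + 4)*(z - 1)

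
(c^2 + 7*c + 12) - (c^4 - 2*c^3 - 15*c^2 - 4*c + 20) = -c^4 + 2*c^3 + 16*c^2 + 11*c - 8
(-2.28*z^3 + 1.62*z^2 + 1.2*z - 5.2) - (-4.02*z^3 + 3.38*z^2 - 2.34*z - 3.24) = 1.74*z^3 - 1.76*z^2 + 3.54*z - 1.96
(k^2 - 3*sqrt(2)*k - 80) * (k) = k^3 - 3*sqrt(2)*k^2 - 80*k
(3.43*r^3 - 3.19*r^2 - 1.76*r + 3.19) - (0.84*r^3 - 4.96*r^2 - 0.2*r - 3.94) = 2.59*r^3 + 1.77*r^2 - 1.56*r + 7.13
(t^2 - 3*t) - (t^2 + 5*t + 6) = -8*t - 6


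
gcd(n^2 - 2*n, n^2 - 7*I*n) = n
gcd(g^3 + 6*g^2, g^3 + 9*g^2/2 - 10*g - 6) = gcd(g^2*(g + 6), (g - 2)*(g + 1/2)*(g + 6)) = g + 6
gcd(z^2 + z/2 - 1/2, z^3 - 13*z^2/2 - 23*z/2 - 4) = z + 1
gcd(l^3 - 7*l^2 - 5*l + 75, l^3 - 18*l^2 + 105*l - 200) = l^2 - 10*l + 25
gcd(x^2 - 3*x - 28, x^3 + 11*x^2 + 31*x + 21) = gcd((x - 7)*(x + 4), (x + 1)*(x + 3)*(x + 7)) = 1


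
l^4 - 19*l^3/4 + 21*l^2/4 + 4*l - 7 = (l - 2)^2*(l - 7/4)*(l + 1)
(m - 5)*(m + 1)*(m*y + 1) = m^3*y - 4*m^2*y + m^2 - 5*m*y - 4*m - 5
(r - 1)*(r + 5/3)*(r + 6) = r^3 + 20*r^2/3 + 7*r/3 - 10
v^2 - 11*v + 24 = (v - 8)*(v - 3)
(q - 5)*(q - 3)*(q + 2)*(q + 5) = q^4 - q^3 - 31*q^2 + 25*q + 150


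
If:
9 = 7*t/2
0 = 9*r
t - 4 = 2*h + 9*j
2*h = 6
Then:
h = 3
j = -52/63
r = 0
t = 18/7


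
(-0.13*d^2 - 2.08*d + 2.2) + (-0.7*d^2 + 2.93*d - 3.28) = -0.83*d^2 + 0.85*d - 1.08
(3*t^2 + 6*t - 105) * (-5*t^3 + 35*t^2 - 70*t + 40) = -15*t^5 + 75*t^4 + 525*t^3 - 3975*t^2 + 7590*t - 4200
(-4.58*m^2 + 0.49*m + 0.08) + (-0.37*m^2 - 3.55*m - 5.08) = -4.95*m^2 - 3.06*m - 5.0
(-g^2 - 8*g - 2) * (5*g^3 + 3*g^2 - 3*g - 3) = -5*g^5 - 43*g^4 - 31*g^3 + 21*g^2 + 30*g + 6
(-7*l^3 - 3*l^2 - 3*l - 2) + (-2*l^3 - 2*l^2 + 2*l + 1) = -9*l^3 - 5*l^2 - l - 1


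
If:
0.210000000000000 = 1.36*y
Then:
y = 0.15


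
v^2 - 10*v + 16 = (v - 8)*(v - 2)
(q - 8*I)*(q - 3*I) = q^2 - 11*I*q - 24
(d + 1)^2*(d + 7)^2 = d^4 + 16*d^3 + 78*d^2 + 112*d + 49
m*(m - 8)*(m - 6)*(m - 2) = m^4 - 16*m^3 + 76*m^2 - 96*m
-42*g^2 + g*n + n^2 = (-6*g + n)*(7*g + n)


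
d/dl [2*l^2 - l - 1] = 4*l - 1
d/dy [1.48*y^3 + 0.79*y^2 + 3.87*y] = 4.44*y^2 + 1.58*y + 3.87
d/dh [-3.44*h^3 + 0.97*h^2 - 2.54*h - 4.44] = -10.32*h^2 + 1.94*h - 2.54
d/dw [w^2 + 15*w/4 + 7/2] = 2*w + 15/4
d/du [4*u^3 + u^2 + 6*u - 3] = 12*u^2 + 2*u + 6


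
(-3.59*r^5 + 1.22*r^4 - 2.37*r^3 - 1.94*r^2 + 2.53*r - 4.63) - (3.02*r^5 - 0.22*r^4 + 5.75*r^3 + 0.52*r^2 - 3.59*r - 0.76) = -6.61*r^5 + 1.44*r^4 - 8.12*r^3 - 2.46*r^2 + 6.12*r - 3.87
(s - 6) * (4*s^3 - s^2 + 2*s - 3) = 4*s^4 - 25*s^3 + 8*s^2 - 15*s + 18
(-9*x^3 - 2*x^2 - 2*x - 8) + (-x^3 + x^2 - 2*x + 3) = -10*x^3 - x^2 - 4*x - 5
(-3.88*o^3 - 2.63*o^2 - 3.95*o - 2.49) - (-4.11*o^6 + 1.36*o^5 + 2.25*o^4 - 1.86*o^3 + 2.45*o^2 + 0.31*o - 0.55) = 4.11*o^6 - 1.36*o^5 - 2.25*o^4 - 2.02*o^3 - 5.08*o^2 - 4.26*o - 1.94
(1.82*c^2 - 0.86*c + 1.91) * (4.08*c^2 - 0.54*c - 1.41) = 7.4256*c^4 - 4.4916*c^3 + 5.691*c^2 + 0.1812*c - 2.6931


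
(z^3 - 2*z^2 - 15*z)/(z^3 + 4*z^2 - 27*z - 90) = z/(z + 6)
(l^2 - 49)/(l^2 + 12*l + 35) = (l - 7)/(l + 5)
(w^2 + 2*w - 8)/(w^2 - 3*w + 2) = (w + 4)/(w - 1)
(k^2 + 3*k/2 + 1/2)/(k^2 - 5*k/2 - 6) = (2*k^2 + 3*k + 1)/(2*k^2 - 5*k - 12)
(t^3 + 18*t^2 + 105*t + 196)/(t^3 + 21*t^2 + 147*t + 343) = (t + 4)/(t + 7)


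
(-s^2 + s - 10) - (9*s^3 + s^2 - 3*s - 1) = -9*s^3 - 2*s^2 + 4*s - 9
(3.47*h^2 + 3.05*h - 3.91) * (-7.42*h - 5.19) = -25.7474*h^3 - 40.6403*h^2 + 13.1827*h + 20.2929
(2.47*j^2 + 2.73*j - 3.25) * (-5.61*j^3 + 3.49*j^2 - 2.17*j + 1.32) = -13.8567*j^5 - 6.695*j^4 + 22.4003*j^3 - 14.0062*j^2 + 10.6561*j - 4.29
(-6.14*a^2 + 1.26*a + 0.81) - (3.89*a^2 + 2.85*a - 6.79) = -10.03*a^2 - 1.59*a + 7.6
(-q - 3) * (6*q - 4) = -6*q^2 - 14*q + 12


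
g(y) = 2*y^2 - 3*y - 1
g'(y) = 4*y - 3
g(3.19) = 9.78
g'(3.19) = 9.76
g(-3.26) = 30.04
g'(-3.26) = -16.04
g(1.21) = -1.70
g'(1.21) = 1.84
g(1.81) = 0.12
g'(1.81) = 4.24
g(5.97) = 52.37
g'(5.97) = 20.88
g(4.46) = 25.40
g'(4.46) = 14.84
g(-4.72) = 57.72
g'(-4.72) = -21.88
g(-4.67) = 56.63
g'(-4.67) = -21.68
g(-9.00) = 188.00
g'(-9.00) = -39.00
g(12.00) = 251.00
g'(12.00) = 45.00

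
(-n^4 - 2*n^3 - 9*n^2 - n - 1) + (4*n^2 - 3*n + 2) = -n^4 - 2*n^3 - 5*n^2 - 4*n + 1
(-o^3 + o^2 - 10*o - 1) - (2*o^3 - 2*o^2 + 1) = -3*o^3 + 3*o^2 - 10*o - 2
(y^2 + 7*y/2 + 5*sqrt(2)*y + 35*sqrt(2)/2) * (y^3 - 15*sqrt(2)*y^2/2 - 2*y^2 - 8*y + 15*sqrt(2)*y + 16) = y^5 - 5*sqrt(2)*y^4/2 + 3*y^4/2 - 90*y^3 - 15*sqrt(2)*y^3/4 - 249*y^2/2 - 45*sqrt(2)*y^2/2 - 60*sqrt(2)*y + 581*y + 280*sqrt(2)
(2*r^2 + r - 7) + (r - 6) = 2*r^2 + 2*r - 13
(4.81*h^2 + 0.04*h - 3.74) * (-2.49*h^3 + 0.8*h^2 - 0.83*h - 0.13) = -11.9769*h^5 + 3.7484*h^4 + 5.3523*h^3 - 3.6505*h^2 + 3.099*h + 0.4862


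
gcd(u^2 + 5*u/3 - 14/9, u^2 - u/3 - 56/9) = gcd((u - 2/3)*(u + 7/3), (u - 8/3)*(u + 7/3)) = u + 7/3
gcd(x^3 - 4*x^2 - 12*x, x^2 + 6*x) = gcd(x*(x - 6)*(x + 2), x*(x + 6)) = x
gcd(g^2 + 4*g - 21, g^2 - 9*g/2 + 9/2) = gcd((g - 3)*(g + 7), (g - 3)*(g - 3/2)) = g - 3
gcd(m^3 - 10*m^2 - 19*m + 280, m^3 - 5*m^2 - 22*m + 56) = m - 7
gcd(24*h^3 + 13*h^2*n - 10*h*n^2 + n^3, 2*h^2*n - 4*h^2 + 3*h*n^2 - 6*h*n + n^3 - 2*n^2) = h + n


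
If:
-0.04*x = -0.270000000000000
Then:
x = 6.75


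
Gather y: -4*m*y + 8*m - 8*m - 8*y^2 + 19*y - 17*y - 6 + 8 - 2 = -8*y^2 + y*(2 - 4*m)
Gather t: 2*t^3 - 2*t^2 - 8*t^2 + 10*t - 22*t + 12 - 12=2*t^3 - 10*t^2 - 12*t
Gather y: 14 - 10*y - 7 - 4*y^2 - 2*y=-4*y^2 - 12*y + 7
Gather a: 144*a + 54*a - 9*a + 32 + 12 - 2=189*a + 42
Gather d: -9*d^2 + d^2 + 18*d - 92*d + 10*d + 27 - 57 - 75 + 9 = -8*d^2 - 64*d - 96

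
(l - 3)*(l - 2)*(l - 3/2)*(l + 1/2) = l^4 - 6*l^3 + 41*l^2/4 - 9*l/4 - 9/2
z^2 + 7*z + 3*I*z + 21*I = (z + 7)*(z + 3*I)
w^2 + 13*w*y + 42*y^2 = (w + 6*y)*(w + 7*y)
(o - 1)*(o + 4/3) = o^2 + o/3 - 4/3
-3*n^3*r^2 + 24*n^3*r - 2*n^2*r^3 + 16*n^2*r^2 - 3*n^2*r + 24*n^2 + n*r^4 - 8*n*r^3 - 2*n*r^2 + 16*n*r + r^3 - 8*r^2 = (-3*n + r)*(n + r)*(r - 8)*(n*r + 1)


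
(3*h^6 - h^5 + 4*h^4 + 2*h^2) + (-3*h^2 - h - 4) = 3*h^6 - h^5 + 4*h^4 - h^2 - h - 4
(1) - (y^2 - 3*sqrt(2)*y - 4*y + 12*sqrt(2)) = -y^2 + 4*y + 3*sqrt(2)*y - 12*sqrt(2) + 1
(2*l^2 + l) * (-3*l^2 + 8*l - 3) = -6*l^4 + 13*l^3 + 2*l^2 - 3*l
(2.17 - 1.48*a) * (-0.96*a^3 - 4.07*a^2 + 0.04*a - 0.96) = 1.4208*a^4 + 3.9404*a^3 - 8.8911*a^2 + 1.5076*a - 2.0832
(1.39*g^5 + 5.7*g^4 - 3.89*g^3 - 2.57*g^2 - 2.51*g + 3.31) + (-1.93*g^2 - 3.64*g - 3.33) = 1.39*g^5 + 5.7*g^4 - 3.89*g^3 - 4.5*g^2 - 6.15*g - 0.02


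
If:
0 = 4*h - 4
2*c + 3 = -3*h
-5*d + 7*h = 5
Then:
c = -3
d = 2/5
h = 1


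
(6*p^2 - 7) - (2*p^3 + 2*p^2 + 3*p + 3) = -2*p^3 + 4*p^2 - 3*p - 10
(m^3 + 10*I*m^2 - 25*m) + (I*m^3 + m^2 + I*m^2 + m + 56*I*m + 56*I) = m^3 + I*m^3 + m^2 + 11*I*m^2 - 24*m + 56*I*m + 56*I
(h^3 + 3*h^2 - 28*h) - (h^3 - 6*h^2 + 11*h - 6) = 9*h^2 - 39*h + 6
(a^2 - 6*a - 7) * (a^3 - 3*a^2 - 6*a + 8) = a^5 - 9*a^4 + 5*a^3 + 65*a^2 - 6*a - 56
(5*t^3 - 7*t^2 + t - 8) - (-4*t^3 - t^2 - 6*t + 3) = 9*t^3 - 6*t^2 + 7*t - 11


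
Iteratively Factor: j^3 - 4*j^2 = (j)*(j^2 - 4*j) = j^2*(j - 4)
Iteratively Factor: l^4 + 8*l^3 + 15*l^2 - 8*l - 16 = (l + 1)*(l^3 + 7*l^2 + 8*l - 16) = (l + 1)*(l + 4)*(l^2 + 3*l - 4) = (l - 1)*(l + 1)*(l + 4)*(l + 4)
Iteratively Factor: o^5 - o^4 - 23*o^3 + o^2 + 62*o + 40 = (o - 2)*(o^4 + o^3 - 21*o^2 - 41*o - 20) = (o - 5)*(o - 2)*(o^3 + 6*o^2 + 9*o + 4) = (o - 5)*(o - 2)*(o + 4)*(o^2 + 2*o + 1) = (o - 5)*(o - 2)*(o + 1)*(o + 4)*(o + 1)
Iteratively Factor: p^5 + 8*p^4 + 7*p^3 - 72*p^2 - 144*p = (p + 4)*(p^4 + 4*p^3 - 9*p^2 - 36*p) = (p + 3)*(p + 4)*(p^3 + p^2 - 12*p) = (p + 3)*(p + 4)^2*(p^2 - 3*p) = p*(p + 3)*(p + 4)^2*(p - 3)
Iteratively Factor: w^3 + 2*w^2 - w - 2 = (w + 2)*(w^2 - 1) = (w - 1)*(w + 2)*(w + 1)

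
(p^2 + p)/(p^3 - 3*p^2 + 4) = p/(p^2 - 4*p + 4)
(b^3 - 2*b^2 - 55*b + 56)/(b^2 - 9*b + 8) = b + 7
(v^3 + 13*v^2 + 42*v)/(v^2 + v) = (v^2 + 13*v + 42)/(v + 1)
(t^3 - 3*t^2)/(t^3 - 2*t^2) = (t - 3)/(t - 2)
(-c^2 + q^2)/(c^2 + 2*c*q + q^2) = (-c + q)/(c + q)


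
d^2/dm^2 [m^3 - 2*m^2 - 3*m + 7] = 6*m - 4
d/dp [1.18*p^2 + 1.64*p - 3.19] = 2.36*p + 1.64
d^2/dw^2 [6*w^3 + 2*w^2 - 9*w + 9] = 36*w + 4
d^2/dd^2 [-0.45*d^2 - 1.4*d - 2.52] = -0.900000000000000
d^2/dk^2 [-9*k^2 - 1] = -18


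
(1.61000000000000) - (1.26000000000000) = 0.350000000000000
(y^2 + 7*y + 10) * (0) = 0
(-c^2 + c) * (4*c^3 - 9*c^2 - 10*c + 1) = -4*c^5 + 13*c^4 + c^3 - 11*c^2 + c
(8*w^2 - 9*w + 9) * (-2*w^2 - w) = -16*w^4 + 10*w^3 - 9*w^2 - 9*w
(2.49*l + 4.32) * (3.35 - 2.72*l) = -6.7728*l^2 - 3.4089*l + 14.472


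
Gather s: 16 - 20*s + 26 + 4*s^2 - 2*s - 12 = 4*s^2 - 22*s + 30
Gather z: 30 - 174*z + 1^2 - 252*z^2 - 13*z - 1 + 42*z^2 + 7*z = -210*z^2 - 180*z + 30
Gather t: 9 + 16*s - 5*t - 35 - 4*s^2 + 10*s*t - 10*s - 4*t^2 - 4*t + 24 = -4*s^2 + 6*s - 4*t^2 + t*(10*s - 9) - 2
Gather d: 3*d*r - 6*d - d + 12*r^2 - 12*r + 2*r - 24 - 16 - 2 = d*(3*r - 7) + 12*r^2 - 10*r - 42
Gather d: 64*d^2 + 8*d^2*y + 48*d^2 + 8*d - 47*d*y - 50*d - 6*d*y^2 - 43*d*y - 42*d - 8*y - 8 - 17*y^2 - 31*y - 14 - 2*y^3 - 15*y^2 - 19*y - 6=d^2*(8*y + 112) + d*(-6*y^2 - 90*y - 84) - 2*y^3 - 32*y^2 - 58*y - 28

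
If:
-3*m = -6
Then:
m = 2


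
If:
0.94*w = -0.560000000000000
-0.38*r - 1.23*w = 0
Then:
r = 1.93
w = -0.60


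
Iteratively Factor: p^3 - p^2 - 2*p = (p + 1)*(p^2 - 2*p) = p*(p + 1)*(p - 2)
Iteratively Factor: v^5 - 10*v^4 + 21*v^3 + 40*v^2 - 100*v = (v + 2)*(v^4 - 12*v^3 + 45*v^2 - 50*v) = (v - 5)*(v + 2)*(v^3 - 7*v^2 + 10*v) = (v - 5)*(v - 2)*(v + 2)*(v^2 - 5*v) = v*(v - 5)*(v - 2)*(v + 2)*(v - 5)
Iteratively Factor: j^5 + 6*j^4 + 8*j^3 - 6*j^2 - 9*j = (j + 3)*(j^4 + 3*j^3 - j^2 - 3*j) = (j - 1)*(j + 3)*(j^3 + 4*j^2 + 3*j) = j*(j - 1)*(j + 3)*(j^2 + 4*j + 3) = j*(j - 1)*(j + 3)^2*(j + 1)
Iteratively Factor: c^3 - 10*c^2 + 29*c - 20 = (c - 1)*(c^2 - 9*c + 20) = (c - 5)*(c - 1)*(c - 4)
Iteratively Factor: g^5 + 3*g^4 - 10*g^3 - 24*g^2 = (g + 4)*(g^4 - g^3 - 6*g^2) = g*(g + 4)*(g^3 - g^2 - 6*g) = g*(g - 3)*(g + 4)*(g^2 + 2*g) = g*(g - 3)*(g + 2)*(g + 4)*(g)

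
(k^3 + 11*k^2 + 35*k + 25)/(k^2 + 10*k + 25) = k + 1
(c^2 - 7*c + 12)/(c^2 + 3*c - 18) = (c - 4)/(c + 6)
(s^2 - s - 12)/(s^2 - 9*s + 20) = (s + 3)/(s - 5)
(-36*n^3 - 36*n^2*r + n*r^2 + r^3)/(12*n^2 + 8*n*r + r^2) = (-6*n^2 - 5*n*r + r^2)/(2*n + r)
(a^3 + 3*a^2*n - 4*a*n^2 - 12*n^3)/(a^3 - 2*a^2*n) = 1 + 5*n/a + 6*n^2/a^2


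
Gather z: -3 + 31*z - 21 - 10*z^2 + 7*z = -10*z^2 + 38*z - 24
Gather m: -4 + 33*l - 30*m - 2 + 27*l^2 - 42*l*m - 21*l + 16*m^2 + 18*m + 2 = 27*l^2 + 12*l + 16*m^2 + m*(-42*l - 12) - 4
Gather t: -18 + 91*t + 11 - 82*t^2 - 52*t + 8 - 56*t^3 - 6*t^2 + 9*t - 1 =-56*t^3 - 88*t^2 + 48*t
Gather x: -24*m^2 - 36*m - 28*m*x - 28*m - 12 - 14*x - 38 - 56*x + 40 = -24*m^2 - 64*m + x*(-28*m - 70) - 10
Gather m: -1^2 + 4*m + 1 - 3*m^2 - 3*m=-3*m^2 + m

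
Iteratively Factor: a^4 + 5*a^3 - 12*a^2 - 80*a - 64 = (a + 1)*(a^3 + 4*a^2 - 16*a - 64) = (a - 4)*(a + 1)*(a^2 + 8*a + 16) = (a - 4)*(a + 1)*(a + 4)*(a + 4)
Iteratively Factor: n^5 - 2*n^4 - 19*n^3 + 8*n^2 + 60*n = (n - 2)*(n^4 - 19*n^2 - 30*n) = (n - 2)*(n + 2)*(n^3 - 2*n^2 - 15*n) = n*(n - 2)*(n + 2)*(n^2 - 2*n - 15) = n*(n - 5)*(n - 2)*(n + 2)*(n + 3)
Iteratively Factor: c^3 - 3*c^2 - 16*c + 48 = (c + 4)*(c^2 - 7*c + 12) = (c - 3)*(c + 4)*(c - 4)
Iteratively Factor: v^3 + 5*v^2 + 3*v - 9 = (v + 3)*(v^2 + 2*v - 3) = (v - 1)*(v + 3)*(v + 3)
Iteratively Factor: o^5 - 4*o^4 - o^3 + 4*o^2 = (o)*(o^4 - 4*o^3 - o^2 + 4*o) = o*(o - 1)*(o^3 - 3*o^2 - 4*o) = o^2*(o - 1)*(o^2 - 3*o - 4) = o^2*(o - 4)*(o - 1)*(o + 1)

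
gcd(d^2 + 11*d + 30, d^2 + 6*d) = d + 6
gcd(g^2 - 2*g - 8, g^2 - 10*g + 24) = g - 4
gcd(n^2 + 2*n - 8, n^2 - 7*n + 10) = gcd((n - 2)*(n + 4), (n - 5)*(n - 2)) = n - 2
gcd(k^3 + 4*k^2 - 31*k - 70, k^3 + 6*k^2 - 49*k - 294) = k + 7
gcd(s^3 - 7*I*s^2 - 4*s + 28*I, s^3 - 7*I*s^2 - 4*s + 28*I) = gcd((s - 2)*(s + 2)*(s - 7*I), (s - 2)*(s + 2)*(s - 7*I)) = s^3 - 7*I*s^2 - 4*s + 28*I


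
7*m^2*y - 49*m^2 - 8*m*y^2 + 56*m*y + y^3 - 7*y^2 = (-7*m + y)*(-m + y)*(y - 7)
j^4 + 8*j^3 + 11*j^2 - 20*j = j*(j - 1)*(j + 4)*(j + 5)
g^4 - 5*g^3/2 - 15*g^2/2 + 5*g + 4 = (g - 4)*(g - 1)*(g + 1/2)*(g + 2)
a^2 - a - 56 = (a - 8)*(a + 7)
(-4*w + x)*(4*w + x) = -16*w^2 + x^2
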